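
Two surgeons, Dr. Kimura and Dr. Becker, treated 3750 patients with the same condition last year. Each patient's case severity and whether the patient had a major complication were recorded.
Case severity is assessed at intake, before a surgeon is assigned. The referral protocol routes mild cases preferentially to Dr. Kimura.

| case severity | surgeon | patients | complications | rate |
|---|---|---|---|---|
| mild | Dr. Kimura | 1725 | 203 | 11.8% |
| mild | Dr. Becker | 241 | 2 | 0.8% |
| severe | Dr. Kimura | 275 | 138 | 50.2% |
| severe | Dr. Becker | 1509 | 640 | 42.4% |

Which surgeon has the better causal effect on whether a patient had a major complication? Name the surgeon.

Dr. Becker

Case severity is set before the surgeon has any effect — it is not caused by the surgeon — and it independently drives the outcome. That makes it a confounder, so the causal comparison is within case severity levels.
Within each level — mild: 11.8% vs 0.8%; severe: 50.2% vs 42.4% — Dr. Becker is lower every time.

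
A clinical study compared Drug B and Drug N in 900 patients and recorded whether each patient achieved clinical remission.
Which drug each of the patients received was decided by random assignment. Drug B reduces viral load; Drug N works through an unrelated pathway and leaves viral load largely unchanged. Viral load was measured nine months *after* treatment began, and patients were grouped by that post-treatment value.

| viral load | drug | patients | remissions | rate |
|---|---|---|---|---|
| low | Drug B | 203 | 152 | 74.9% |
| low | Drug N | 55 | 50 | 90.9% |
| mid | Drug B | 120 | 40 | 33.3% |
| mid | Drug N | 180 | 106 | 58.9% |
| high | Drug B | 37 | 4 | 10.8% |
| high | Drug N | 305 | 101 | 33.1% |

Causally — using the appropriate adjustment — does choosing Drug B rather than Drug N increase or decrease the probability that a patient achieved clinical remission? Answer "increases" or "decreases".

Viral load is recorded after the drug and is itself shifted by it — it sits on the causal path from drug to outcome. Conditioning on a mediator would strip out part of the effect we want; the pooled comparison gives the total causal effect.
Pooled: Drug B 54.4% vs Drug N 47.6%; Drug B is higher overall.

increases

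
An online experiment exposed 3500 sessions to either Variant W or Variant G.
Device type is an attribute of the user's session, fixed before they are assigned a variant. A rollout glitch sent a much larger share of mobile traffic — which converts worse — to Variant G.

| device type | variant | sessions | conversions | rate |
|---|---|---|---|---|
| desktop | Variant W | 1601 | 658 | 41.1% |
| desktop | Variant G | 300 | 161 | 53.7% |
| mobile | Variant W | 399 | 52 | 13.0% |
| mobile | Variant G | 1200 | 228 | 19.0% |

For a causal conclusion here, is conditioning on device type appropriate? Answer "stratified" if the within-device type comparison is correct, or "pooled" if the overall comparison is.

The device type-specific comparison favours Variant G throughout, but the pooled figures favour Variant W. The question is whether to condition on device type.
Since device type is a pre-existing factor (not a product of the variant) and it affects the outcome on its own, it is a confounder. The stratified rates, not the pooled rate, identify the causal effect.
Within each level — desktop: 41.1% vs 53.7%; mobile: 13.0% vs 19.0% — Variant G is higher every time.

stratified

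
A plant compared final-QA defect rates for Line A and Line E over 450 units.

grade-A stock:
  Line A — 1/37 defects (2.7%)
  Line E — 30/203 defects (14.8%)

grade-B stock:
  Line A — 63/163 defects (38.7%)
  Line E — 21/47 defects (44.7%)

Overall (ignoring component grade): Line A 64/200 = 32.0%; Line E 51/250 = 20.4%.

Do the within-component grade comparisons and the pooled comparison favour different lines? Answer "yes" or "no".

Within each component grade level (grade-A stock 2.7% vs 14.8%; grade-B stock 38.7% vs 44.7%), Line A has the lower rate every time. Pooled: 32.0% vs 20.4% — Line E has the lower rate overall. The two comparisons disagree.

yes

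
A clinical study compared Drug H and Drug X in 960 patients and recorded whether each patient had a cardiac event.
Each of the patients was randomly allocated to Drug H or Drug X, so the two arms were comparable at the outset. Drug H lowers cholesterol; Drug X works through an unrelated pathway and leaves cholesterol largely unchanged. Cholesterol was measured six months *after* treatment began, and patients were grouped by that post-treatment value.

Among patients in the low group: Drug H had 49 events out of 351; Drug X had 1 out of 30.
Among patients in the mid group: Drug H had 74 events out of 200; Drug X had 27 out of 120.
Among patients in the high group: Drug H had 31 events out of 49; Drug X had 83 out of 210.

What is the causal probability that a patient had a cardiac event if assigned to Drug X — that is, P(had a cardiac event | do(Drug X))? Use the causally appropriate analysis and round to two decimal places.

Cholesterol lies on the pathway drug → cholesterol → outcome, so adjusting for it blocks the indirect effect. For the total causal effect of drug, use the unadjusted pooled rates.
So P(outcome | do(Drug X)) is just the pooled rate for Drug X: 111/360 = 0.308.

0.31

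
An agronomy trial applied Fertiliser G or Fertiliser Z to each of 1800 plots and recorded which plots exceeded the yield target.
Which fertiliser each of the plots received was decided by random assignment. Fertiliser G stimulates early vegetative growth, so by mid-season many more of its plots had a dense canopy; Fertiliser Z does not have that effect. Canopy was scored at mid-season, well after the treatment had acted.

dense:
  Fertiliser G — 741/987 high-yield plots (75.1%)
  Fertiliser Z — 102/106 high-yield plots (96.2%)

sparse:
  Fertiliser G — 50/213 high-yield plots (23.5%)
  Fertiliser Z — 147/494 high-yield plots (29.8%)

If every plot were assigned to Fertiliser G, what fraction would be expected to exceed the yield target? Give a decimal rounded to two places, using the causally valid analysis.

0.66

The stratified and pooled comparisons disagree (Fertiliser Z wins within each mid-season canopy; Fertiliser G wins overall), so the answer turns on the causal role of mid-season canopy.
Stratifying would compare fertilisers among plots the fertilisers themselves sorted into mid-season canopy groups — a form of selection on an intermediate. The unconditioned pooled rates give the total causal effect.
So P(outcome | do(Fertiliser G)) is just the pooled rate for Fertiliser G: 791/1200 = 0.659.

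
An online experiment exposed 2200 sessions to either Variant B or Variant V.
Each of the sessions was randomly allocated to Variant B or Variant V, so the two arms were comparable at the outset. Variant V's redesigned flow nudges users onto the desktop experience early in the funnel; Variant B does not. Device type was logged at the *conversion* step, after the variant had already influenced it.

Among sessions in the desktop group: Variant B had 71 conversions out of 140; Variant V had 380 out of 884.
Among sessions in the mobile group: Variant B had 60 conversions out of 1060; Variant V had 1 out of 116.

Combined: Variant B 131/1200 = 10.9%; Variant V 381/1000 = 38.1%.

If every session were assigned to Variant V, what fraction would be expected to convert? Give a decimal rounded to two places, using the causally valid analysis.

The distribution of device type is itself part of what the variant does — it is an intermediate outcome. Holding it fixed would remove that part of the effect; the total effect is the pooled difference.
So P(outcome | do(Variant V)) is just the pooled rate for Variant V: 381/1000 = 0.381.

0.38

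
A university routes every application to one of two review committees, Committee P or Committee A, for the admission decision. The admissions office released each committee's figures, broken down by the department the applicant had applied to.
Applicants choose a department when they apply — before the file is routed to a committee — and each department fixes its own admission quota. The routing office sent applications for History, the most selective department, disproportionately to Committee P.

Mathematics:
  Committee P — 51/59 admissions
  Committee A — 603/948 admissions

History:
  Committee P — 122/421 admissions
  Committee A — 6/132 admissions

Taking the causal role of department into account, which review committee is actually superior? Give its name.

Committee P

Department is set before the review committee has any effect — it is not caused by the review committee — and it independently drives the outcome. That makes it a confounder, so the causal comparison is within department levels.
Within each level — Mathematics: 86.4% vs 63.6%; History: 29.0% vs 4.5% — Committee P is higher every time.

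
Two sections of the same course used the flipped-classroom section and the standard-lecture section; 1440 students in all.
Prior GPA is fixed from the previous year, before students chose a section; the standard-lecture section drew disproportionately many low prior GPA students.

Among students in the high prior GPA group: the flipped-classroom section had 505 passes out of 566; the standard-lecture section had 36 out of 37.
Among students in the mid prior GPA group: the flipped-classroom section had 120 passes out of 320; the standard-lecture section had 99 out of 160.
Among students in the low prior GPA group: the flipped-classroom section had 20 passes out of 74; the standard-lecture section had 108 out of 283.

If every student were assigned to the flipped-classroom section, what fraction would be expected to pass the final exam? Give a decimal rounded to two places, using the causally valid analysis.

0.57

The stratified and pooled comparisons disagree (the standard-lecture section wins within each prior GPA band; the flipped-classroom section wins overall), so the answer turns on the causal role of prior GPA band.
Nothing the teaching method does changes prior GPA band; the imbalance is an allocation artefact. With prior GPA band also predicting the outcome, the pooled figure is confounded, and the within-stratum comparison is the causal one.
Standardising the flipped-classroom section to the population prior GPA band mix: 0.419·505/566 + 0.333·120/320 + 0.248·20/74 = 0.566.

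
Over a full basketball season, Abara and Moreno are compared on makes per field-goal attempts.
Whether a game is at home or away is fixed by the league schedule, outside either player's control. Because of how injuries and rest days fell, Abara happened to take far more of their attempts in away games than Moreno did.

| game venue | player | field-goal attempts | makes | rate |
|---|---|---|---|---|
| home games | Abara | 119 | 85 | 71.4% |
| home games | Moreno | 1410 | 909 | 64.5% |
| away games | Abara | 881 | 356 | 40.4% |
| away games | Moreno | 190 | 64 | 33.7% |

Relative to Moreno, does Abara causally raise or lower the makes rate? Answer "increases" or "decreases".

Game venue differs across players for reasons unrelated to any effect of the player itself, and it separately predicts the outcome — a classic confounder. We must compare within game venue levels.
Within each level — home games: 71.4% vs 64.5%; away games: 40.4% vs 33.7% — Abara is higher every time.

increases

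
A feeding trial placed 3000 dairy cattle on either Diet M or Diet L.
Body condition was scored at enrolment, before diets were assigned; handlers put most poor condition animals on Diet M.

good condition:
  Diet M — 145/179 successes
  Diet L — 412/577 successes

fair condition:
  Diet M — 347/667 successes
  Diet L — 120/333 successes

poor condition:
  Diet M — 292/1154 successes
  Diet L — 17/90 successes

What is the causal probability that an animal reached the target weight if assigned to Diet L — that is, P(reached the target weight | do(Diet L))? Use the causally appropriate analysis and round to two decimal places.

Within every starting body condition level Diet M has the higher rate, yet pooled Diet L does — Simpson's reversal.
The imbalance in starting body condition arose from how dairy cattle were allocated, not from anything the diet did; and starting body condition independently affects the outcome. The pooled gap is confounded — condition on starting body condition.
Standardising Diet L to the population starting body condition mix: 0.252·412/577 + 0.333·120/333 + 0.415·17/90 = 0.378.

0.38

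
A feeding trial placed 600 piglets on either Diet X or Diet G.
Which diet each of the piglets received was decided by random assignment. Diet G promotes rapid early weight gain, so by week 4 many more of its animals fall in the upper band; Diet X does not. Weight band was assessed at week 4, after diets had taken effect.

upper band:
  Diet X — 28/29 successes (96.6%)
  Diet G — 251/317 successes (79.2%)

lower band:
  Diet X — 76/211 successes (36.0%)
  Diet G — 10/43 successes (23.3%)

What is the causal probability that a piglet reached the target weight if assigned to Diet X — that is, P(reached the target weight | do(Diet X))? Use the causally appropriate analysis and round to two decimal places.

0.43

Week-4 weight band lies on the pathway diet → week-4 weight band → outcome, so adjusting for it blocks the indirect effect. For the total causal effect of diet, use the unadjusted pooled rates.
So P(outcome | do(Diet X)) is just the pooled rate for Diet X: 104/240 = 0.433.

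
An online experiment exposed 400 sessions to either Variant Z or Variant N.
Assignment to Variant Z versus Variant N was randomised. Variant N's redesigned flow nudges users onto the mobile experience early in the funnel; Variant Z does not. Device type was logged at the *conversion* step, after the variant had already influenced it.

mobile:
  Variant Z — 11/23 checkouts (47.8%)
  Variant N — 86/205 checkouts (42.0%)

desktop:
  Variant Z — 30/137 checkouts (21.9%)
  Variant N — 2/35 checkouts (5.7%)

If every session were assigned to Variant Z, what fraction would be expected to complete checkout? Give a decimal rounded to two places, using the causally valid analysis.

0.26

The stratified and pooled comparisons disagree (Variant Z wins within each device type; Variant N wins overall), so the answer turns on the causal role of device type.
Device type here is a post-treatment variable shaped by the variant; conditioning on it would introduce bias rather than remove it. The overall comparison is the causal one.
So P(outcome | do(Variant Z)) is just the pooled rate for Variant Z: 41/160 = 0.256.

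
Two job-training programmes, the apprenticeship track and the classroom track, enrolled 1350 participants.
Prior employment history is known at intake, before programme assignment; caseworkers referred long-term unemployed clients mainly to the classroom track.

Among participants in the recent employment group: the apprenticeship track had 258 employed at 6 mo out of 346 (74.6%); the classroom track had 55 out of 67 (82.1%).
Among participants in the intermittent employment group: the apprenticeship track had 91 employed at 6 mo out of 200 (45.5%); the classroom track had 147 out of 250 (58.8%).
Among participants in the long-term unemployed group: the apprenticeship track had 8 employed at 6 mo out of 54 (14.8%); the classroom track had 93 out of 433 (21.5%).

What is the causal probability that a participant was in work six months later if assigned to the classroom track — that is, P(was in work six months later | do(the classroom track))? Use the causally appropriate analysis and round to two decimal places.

0.52

Within every prior employment history level the classroom track has the higher rate, yet pooled the apprenticeship track does — Simpson's reversal.
Nothing the programme does changes prior employment history; the imbalance is an allocation artefact. With prior employment history also predicting the outcome, the pooled figure is confounded, and the within-stratum comparison is the causal one.
Standardising the classroom track to the population prior employment history mix: 0.306·55/67 + 0.333·147/250 + 0.361·93/433 = 0.525.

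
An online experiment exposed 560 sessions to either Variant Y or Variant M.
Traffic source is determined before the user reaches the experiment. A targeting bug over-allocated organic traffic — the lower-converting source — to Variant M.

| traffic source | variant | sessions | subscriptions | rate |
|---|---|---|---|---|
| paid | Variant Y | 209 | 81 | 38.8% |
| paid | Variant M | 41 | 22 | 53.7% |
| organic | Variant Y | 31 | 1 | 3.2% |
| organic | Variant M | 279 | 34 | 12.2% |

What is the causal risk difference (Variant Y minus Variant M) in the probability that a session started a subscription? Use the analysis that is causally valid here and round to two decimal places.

Nothing the variant does changes traffic source; the imbalance is an allocation artefact. With traffic source also predicting the outcome, the pooled figure is confounded, and the within-stratum comparison is the causal one.
Adjusting over the population distribution of traffic source: 0.446·(0.388−0.537) + 0.554·(0.032−0.122) = -0.116.

-0.12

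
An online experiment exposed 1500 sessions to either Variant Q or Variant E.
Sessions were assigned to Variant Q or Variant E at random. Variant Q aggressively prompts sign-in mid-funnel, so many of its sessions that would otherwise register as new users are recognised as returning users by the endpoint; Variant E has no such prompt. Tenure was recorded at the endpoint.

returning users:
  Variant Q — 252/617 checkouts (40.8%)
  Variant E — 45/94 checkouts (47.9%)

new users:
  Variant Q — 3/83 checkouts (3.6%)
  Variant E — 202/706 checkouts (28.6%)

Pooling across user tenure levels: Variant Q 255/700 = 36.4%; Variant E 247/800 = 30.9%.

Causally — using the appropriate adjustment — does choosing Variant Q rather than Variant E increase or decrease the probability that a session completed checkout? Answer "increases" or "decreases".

User tenure is downstream of the variant. One should not condition on a consequence of treatment, so the overall rates are the right comparison.
Pooled: Variant Q 36.4% vs Variant E 30.9%; Variant Q is higher overall.

increases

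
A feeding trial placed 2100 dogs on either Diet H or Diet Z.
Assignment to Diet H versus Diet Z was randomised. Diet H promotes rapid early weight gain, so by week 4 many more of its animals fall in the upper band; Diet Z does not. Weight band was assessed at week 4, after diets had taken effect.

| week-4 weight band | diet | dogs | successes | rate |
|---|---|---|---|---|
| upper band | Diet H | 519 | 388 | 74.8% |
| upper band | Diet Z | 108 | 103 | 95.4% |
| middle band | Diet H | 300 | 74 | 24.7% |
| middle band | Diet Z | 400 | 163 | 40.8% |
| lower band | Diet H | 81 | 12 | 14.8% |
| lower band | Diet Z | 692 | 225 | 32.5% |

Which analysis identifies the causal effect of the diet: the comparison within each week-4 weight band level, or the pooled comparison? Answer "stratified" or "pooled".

Within every week-4 weight band level Diet Z has the higher rate, yet pooled Diet H does — Simpson's reversal.
Week-4 weight band is recorded after the diet and is itself shifted by it — it sits on the causal path from diet to outcome. Conditioning on a mediator would strip out part of the effect we want; the pooled comparison gives the total causal effect.
Pooled: Diet H 52.7% vs Diet Z 40.9%; Diet H is higher overall.

pooled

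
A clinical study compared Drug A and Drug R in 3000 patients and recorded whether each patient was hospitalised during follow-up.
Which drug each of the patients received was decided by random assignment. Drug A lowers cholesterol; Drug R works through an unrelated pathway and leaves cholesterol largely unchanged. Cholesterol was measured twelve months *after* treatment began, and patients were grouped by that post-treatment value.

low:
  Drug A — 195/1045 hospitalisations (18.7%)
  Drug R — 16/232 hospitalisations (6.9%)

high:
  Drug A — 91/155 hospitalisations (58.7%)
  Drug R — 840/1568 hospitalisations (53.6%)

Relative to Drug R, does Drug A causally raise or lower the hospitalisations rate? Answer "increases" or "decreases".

The cholesterol-specific comparison favours Drug R throughout, but the pooled figures favour Drug A. The question is whether to condition on cholesterol.
Because the drug influences cholesterol, cholesterol is a post-treatment mediator, not a confounder. Stratifying on it would bias the estimate; the causal effect is the crude pooled difference.
Pooled: Drug A 23.8% vs Drug R 47.6%; Drug A is lower overall.

decreases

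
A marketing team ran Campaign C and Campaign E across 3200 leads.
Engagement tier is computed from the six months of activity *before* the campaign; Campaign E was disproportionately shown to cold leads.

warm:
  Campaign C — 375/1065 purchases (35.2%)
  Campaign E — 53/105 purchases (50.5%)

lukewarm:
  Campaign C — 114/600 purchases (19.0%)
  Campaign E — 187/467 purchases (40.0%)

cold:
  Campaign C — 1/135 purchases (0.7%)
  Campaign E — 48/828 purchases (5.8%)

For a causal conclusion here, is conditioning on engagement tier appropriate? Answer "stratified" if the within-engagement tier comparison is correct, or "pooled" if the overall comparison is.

stratified

Engagement tier differs across campaigns for reasons unrelated to any effect of the campaign itself, and it separately predicts the outcome — a classic confounder. We must compare within engagement tier levels.
Within each level — warm: 35.2% vs 50.5%; lukewarm: 19.0% vs 40.0%; cold: 0.7% vs 5.8% — Campaign E is higher every time.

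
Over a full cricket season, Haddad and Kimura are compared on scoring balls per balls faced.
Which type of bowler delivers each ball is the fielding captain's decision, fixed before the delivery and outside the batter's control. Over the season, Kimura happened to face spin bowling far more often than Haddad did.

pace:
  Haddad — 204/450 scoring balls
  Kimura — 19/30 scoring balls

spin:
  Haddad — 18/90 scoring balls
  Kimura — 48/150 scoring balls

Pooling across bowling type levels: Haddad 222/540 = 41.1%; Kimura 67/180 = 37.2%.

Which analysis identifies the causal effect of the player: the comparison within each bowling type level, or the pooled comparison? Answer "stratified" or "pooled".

stratified

Nothing the player does changes bowling type; the imbalance is an allocation artefact. With bowling type also predicting the outcome, the pooled figure is confounded, and the within-stratum comparison is the causal one.
Within each level — pace: 45.3% vs 63.3%; spin: 20.0% vs 32.0% — Kimura is higher every time.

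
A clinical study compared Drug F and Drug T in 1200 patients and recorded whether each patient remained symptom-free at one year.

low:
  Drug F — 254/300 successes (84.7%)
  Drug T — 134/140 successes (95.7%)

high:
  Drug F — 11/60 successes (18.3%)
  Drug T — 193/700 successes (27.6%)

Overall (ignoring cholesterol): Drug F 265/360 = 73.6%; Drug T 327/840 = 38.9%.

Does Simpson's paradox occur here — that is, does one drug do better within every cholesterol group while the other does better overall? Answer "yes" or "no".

yes

Within each cholesterol level (low 84.7% vs 95.7%; high 18.3% vs 27.6%), Drug T has the higher rate every time. Pooled: 73.6% vs 38.9% — Drug F has the higher rate overall. The two comparisons disagree.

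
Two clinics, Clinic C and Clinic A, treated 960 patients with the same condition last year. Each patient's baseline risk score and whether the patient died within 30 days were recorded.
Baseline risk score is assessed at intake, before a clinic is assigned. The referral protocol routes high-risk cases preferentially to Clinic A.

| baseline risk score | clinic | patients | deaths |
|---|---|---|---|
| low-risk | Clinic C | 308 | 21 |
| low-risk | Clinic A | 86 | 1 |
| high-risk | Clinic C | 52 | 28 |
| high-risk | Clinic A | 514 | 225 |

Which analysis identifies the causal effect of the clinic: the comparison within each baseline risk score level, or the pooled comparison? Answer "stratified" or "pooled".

The imbalance in baseline risk score arose from how patients were allocated, not from anything the clinic did; and baseline risk score independently affects the outcome. The pooled gap is confounded — condition on baseline risk score.
Within each level — low-risk: 6.8% vs 1.2%; high-risk: 53.8% vs 43.8% — Clinic A is lower every time.

stratified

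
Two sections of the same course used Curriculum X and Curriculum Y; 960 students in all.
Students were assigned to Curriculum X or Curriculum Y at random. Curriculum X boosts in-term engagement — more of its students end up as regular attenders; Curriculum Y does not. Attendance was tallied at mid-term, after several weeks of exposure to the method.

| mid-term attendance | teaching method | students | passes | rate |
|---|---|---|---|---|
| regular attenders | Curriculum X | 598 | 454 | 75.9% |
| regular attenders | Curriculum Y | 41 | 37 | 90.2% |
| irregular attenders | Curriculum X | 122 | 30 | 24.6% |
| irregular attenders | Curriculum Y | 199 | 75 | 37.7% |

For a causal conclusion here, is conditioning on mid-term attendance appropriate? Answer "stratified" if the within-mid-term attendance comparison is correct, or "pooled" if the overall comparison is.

The distribution of mid-term attendance is itself part of what the teaching method does — it is an intermediate outcome. Holding it fixed would remove that part of the effect; the total effect is the pooled difference.
Pooled: Curriculum X 67.2% vs Curriculum Y 46.7%; Curriculum X is higher overall.

pooled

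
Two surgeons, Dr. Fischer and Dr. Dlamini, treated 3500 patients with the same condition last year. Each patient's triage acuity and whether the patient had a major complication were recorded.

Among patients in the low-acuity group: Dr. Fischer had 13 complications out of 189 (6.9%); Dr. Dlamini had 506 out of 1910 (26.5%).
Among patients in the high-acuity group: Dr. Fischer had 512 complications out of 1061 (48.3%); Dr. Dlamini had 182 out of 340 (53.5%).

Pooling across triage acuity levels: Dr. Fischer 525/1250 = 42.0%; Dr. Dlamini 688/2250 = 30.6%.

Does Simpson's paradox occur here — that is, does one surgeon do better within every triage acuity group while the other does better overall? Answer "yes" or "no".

Within each triage acuity level (low-acuity 6.9% vs 26.5%; high-acuity 48.3% vs 53.5%), Dr. Fischer has the lower rate every time. Pooled: 42.0% vs 30.6% — Dr. Dlamini has the lower rate overall. The two comparisons disagree.

yes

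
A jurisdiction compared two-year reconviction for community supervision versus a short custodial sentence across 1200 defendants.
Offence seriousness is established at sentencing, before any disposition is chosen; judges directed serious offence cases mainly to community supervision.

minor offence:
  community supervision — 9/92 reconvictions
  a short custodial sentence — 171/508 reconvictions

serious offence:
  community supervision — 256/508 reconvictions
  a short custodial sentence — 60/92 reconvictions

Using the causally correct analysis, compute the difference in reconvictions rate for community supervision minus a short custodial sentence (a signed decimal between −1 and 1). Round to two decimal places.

The imbalance in offence seriousness arose from how defendants were allocated, not from anything the disposition did; and offence seriousness independently affects the outcome. The pooled gap is confounded — condition on offence seriousness.
Adjusting over the population distribution of offence seriousness: 0.500·(0.098−0.337) + 0.500·(0.504−0.652) = -0.194.

-0.19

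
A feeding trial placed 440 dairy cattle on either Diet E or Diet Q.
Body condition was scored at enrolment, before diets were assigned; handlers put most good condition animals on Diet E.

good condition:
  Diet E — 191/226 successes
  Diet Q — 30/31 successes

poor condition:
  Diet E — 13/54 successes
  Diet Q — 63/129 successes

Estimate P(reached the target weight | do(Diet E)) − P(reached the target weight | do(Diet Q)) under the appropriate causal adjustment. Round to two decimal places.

The imbalance in starting body condition arose from how dairy cattle were allocated, not from anything the diet did; and starting body condition independently affects the outcome. The pooled gap is confounded — condition on starting body condition.
Adjusting over the population distribution of starting body condition: 0.584·(0.845−0.968) + 0.416·(0.241−0.488) = -0.175.

-0.17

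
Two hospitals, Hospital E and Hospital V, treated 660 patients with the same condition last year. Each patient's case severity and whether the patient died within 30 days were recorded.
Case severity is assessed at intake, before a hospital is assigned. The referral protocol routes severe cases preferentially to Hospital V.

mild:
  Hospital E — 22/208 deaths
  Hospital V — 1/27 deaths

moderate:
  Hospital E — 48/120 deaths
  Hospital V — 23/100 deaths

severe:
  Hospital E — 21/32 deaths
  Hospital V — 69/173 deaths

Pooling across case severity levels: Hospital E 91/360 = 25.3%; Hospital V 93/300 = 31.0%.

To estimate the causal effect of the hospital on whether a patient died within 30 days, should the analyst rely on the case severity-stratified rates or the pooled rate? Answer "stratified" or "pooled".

The imbalance in case severity arose from how patients were allocated, not from anything the hospital did; and case severity independently affects the outcome. The pooled gap is confounded — condition on case severity.
Within each level — mild: 10.6% vs 3.7%; moderate: 40.0% vs 23.0%; severe: 65.6% vs 39.9% — Hospital V is lower every time.

stratified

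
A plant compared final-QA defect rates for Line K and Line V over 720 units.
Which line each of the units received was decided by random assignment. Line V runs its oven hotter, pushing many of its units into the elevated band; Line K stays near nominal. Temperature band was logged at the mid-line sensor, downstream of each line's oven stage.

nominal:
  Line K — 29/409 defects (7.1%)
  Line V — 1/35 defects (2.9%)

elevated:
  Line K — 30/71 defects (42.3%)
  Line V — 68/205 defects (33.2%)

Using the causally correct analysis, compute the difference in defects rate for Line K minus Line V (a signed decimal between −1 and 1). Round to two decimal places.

-0.16

Line V is lower inside every in-process temperature band stratum but Line K is lower in aggregate. Whether to stratify depends on how in-process temperature band relates to the line.
In-process temperature band is recorded after the line and is itself shifted by it — it sits on the causal path from line to outcome. Conditioning on a mediator would strip out part of the effect we want; the pooled comparison gives the total causal effect.
The causal difference is the pooled difference: 0.123 − 0.287 = -0.165.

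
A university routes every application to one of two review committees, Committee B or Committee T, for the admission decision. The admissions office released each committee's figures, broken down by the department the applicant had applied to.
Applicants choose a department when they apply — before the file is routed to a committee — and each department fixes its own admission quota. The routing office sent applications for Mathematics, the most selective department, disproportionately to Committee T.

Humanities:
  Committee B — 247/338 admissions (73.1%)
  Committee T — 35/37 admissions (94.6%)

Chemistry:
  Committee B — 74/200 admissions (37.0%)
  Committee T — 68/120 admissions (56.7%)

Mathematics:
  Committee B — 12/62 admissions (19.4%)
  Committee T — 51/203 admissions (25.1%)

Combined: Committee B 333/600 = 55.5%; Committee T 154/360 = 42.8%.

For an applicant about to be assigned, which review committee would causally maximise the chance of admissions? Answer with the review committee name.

Department differs across review committees for reasons unrelated to any effect of the review committee itself, and it separately predicts the outcome — a classic confounder. We must compare within department levels.
Within each level — Humanities: 73.1% vs 94.6%; Chemistry: 37.0% vs 56.7%; Mathematics: 19.4% vs 25.1% — Committee T is higher every time.

Committee T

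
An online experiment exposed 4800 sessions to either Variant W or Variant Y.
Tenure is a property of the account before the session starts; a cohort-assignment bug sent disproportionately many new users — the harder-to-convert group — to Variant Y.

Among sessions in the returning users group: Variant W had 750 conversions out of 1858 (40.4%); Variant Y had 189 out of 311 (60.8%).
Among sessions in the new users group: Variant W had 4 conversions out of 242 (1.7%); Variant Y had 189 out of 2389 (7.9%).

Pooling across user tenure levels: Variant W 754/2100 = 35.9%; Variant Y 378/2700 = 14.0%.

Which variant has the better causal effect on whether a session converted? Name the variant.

Variant Y

Variant Y is higher inside every user tenure stratum but Variant W is higher in aggregate. Whether to stratify depends on how user tenure relates to the variant.
Nothing the variant does changes user tenure; the imbalance is an allocation artefact. With user tenure also predicting the outcome, the pooled figure is confounded, and the within-stratum comparison is the causal one.
Within each level — returning users: 40.4% vs 60.8%; new users: 1.7% vs 7.9% — Variant Y is higher every time.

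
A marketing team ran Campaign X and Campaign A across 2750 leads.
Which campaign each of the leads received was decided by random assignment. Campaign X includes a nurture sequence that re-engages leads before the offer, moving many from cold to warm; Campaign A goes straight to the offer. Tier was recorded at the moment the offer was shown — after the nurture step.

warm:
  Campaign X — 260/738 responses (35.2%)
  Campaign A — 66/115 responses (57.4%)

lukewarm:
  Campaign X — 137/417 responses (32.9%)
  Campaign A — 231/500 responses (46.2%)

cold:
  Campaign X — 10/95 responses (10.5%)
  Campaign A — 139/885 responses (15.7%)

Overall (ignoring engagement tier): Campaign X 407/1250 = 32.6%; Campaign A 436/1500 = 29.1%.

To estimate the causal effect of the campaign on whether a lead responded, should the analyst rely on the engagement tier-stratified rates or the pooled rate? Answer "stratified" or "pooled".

Engagement tier lies on the pathway campaign → engagement tier → outcome, so adjusting for it blocks the indirect effect. For the total causal effect of campaign, use the unadjusted pooled rates.
Pooled: Campaign X 32.6% vs Campaign A 29.1%; Campaign X is higher overall.

pooled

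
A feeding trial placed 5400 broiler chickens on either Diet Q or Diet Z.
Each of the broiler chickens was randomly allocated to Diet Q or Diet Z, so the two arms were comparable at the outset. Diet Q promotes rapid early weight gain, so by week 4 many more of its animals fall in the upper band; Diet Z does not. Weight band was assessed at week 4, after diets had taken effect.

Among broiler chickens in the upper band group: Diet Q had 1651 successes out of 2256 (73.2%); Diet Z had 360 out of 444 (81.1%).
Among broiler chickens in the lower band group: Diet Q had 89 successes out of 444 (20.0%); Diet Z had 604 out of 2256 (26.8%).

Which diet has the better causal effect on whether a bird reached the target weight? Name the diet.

Diet Q

Week-4 weight band here is a post-treatment variable shaped by the diet; conditioning on it would introduce bias rather than remove it. The overall comparison is the causal one.
Pooled: Diet Q 64.4% vs Diet Z 35.7%; Diet Q is higher overall.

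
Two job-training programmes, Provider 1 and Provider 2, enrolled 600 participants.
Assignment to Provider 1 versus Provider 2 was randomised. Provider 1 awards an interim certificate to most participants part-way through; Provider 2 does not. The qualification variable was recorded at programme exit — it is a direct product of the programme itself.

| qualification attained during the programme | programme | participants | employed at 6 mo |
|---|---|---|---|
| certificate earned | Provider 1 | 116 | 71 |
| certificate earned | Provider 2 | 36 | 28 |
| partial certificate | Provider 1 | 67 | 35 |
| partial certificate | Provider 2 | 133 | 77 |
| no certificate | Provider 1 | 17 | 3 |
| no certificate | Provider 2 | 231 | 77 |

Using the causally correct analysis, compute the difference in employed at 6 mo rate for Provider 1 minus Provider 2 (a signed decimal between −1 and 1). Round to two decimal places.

+0.09

The qualification attained during the programme-specific comparison favours Provider 2 throughout, but the pooled figures favour Provider 1. The question is whether to condition on qualification attained during the programme.
Qualification attained during the programme lies on the pathway programme → qualification attained during the programme → outcome, so adjusting for it blocks the indirect effect. For the total causal effect of programme, use the unadjusted pooled rates.
The causal difference is the pooled difference: 0.545 − 0.455 = +0.090.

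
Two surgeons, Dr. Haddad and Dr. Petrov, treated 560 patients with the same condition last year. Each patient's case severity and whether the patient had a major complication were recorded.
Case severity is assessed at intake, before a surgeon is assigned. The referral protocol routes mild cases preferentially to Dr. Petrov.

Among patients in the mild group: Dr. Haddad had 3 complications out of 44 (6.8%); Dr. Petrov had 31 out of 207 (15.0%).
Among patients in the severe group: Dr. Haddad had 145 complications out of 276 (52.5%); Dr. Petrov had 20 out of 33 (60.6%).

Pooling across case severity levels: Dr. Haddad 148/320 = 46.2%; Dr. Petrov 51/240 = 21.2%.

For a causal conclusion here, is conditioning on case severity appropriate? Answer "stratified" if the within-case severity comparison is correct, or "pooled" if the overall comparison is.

stratified

Here case severity is a common cause — it drives both which surgeon a case falls under and the outcome. The crude comparison mixes populations; the stratum-specific rates are the causally relevant ones.
Within each level — mild: 6.8% vs 15.0%; severe: 52.5% vs 60.6% — Dr. Haddad is lower every time.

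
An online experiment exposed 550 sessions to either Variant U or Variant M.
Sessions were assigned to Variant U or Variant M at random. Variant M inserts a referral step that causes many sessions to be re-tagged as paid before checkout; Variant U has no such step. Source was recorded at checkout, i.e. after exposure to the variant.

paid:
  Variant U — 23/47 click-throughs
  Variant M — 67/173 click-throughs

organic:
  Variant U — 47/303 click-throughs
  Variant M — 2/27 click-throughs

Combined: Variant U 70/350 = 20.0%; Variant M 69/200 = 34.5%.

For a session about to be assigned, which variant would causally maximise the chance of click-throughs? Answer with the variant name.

The traffic source-specific comparison favours Variant U throughout, but the pooled figures favour Variant M. The question is whether to condition on traffic source.
Traffic source is recorded after the variant and is itself shifted by it — it sits on the causal path from variant to outcome. Conditioning on a mediator would strip out part of the effect we want; the pooled comparison gives the total causal effect.
Pooled: Variant U 20.0% vs Variant M 34.5%; Variant M is higher overall.

Variant M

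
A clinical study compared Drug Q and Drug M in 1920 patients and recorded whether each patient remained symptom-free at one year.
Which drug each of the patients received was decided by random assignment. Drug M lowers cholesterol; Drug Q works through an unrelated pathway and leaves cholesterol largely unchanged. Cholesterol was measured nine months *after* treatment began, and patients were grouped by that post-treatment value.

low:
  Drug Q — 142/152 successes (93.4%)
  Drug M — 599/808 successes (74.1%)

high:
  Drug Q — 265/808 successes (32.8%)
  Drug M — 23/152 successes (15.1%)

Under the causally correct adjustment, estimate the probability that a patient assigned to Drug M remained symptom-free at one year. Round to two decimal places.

0.65

Cholesterol is recorded after the drug and is itself shifted by it — it sits on the causal path from drug to outcome. Conditioning on a mediator would strip out part of the effect we want; the pooled comparison gives the total causal effect.
So P(outcome | do(Drug M)) is just the pooled rate for Drug M: 622/960 = 0.648.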